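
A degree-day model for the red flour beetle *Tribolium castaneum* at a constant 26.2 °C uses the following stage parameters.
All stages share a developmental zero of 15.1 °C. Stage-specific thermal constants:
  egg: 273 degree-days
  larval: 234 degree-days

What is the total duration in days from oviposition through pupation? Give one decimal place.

Daily accumulation at 26.2 °C = 26.2 − 15.1 = 11.1 DD/day.
Total K = 273 + 234 = 507 DD.
Total duration = 507 / 11.1 = 45.676 ≈ 45.7 days.

45.7 days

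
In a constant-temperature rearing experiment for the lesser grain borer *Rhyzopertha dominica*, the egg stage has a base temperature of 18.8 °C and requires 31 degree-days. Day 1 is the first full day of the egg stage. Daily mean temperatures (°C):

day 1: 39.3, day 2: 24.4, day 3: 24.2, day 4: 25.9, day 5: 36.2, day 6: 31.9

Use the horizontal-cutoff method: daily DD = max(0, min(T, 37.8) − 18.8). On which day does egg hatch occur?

day 4

Daily DD above 18.8 °C (capped at 19.0): 19.0, 5.6, 5.4, 7.1, 17.4, 13.1.
Cumulative: 19.0, 24.6, 30.0, 37.1, 54.5, 67.6.
The total first reaches 31 DD on day 4.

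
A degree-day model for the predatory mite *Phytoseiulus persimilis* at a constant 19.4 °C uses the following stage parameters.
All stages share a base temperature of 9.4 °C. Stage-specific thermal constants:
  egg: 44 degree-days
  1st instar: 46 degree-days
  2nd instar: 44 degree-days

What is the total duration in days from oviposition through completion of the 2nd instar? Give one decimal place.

Daily accumulation at 19.4 °C = 19.4 − 9.4 = 10.0 DD/day.
Total K = 44 + 46 + 44 = 134 DD.
Total duration = 134 / 10.0 = 13.400 ≈ 13.4 days.

13.4 days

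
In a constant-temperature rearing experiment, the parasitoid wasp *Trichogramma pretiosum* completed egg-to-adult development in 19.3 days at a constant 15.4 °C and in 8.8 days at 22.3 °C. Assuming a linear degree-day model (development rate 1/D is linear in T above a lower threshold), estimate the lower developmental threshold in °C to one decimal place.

Equal thermal constants: D₁(T₁ − T_b) = D₂(T₂ − T_b).
19.3·(15.4 − T_b) = 8.8·(22.3 − T_b)
T_b = (19.3·15.4 − 8.8·22.3) / (19.3 − 8.8) = 100.98 / 10.5 = 9.617 °C ≈ 9.6 °C.

9.6 °C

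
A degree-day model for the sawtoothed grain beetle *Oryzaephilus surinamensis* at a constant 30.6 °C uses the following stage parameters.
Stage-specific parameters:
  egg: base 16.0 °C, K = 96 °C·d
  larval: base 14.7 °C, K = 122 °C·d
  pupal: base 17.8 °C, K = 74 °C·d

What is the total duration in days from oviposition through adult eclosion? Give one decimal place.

20.0 days

egg: 96 / (30.6 − 16.0) = 96 / 14.6 = 6.575 d.
larval: 122 / (30.6 − 14.7) = 122 / 15.9 = 7.673 d.
pupal: 74 / (30.6 − 17.8) = 74 / 12.8 = 5.781 d.
Sum = 20.030 ≈ 20.0 days.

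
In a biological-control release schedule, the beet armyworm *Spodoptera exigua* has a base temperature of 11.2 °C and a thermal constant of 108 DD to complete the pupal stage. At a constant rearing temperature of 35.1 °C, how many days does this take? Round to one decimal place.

Daily accumulation = 35.1 − 11.2 = 23.9 DD/day.
Duration = 108 / 23.9 = 4.519 ≈ 4.5 days.

4.5 days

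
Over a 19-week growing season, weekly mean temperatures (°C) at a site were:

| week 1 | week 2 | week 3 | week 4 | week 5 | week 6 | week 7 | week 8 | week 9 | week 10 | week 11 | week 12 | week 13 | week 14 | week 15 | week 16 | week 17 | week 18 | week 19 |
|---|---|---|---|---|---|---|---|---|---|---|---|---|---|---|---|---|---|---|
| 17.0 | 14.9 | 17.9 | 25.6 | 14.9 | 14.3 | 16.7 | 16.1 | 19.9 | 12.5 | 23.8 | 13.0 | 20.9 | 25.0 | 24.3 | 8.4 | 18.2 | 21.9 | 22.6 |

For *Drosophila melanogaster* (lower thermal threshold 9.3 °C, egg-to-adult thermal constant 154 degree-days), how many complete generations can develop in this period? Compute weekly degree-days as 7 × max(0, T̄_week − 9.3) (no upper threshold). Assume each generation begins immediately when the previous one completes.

7 generations

Weekly DD (7 × max(0, T̄ − 9.3)): 53.9, 39.2, 60.2, 114.1, 39.2, 35.0, 51.8, 47.6, 74.2, 22.4, 101.5, 25.9, 81.2, 109.9, 105.0, 0.0, 62.3, 88.2, 93.1.
Season total = 1204.7 DD.
Complete generations = ⌊1204.7 / 154⌋ = 7.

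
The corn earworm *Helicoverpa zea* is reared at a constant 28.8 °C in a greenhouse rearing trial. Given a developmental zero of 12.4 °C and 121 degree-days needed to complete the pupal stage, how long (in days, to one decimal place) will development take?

7.4 days

Daily accumulation = 28.8 − 12.4 = 16.4 DD/day.
Duration = 121 / 16.4 = 7.378 ≈ 7.4 days.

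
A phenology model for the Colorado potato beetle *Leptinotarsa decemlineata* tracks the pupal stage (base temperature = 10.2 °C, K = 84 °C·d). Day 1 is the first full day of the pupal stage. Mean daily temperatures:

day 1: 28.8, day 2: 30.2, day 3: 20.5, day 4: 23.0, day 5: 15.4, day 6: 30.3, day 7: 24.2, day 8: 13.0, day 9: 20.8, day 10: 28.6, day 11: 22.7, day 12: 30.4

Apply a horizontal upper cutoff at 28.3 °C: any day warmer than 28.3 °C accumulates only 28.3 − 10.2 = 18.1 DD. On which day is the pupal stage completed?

Daily DD above 10.2 °C (capped at 18.1): 18.1, 18.1, 10.3, 12.8, 5.2, 18.1, 14.0, 2.8, 10.6, 18.1, 12.5, 18.1.
Cumulative: 18.1, 36.2, 46.5, 59.3, 64.5, 82.6, 96.6, 99.4, 110.0, 128.1, 140.6, 158.7.
The total first reaches 84 DD on day 7.

day 7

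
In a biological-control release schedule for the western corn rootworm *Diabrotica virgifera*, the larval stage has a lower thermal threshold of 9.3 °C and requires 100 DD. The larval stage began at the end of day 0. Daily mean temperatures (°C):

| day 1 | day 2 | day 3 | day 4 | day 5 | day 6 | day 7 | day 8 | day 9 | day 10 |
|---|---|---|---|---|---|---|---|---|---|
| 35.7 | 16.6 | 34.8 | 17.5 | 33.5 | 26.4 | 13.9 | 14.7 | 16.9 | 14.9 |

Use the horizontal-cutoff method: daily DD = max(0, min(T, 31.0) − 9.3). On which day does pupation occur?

day 7

Daily DD above 9.3 °C (capped at 21.7): 21.7, 7.3, 21.7, 8.2, 21.7, 17.1, 4.6, 5.4, 7.6, 5.6.
Cumulative: 21.7, 29.0, 50.7, 58.9, 80.6, 97.7, 102.3, 107.7, 115.3, 120.9.
The total first reaches 100 DD on day 7.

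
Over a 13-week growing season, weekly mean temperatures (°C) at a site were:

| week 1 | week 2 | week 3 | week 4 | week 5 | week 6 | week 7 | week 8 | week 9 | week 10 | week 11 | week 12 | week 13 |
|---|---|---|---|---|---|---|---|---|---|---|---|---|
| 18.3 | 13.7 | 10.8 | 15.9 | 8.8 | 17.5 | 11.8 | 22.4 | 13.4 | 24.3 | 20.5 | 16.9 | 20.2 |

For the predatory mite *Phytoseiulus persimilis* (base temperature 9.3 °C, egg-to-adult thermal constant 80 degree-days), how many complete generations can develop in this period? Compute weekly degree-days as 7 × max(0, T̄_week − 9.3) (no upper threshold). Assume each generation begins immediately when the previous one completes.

8 generations

Weekly DD (7 × max(0, T̄ − 9.3)): 63.0, 30.8, 10.5, 46.2, 0.0, 57.4, 17.5, 91.7, 28.7, 105.0, 78.4, 53.2, 76.3.
Season total = 658.7 DD.
Complete generations = ⌊658.7 / 80⌋ = 8.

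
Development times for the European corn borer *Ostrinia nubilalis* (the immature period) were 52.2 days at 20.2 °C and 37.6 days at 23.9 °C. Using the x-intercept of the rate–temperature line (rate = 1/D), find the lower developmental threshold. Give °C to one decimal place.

Under the model K = D·(T − T_b), so D₁·(T₁ − T_b) = D₂·(T₂ − T_b).
52.2·(20.2 − T_b) = 37.6·(23.9 − T_b)
T_b = (52.2·20.2 − 37.6·23.9) / (52.2 − 37.6) = 155.80 / 14.6 = 10.671 °C ≈ 10.7 °C.

10.7 °C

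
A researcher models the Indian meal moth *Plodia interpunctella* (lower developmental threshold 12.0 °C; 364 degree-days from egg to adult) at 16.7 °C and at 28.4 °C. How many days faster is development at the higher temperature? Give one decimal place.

55.3 days

At 16.7 °C: 364 / (16.7 − 12.0) = 364 / 4.7 = 77.447 d.
At 28.4 °C: 364 / (28.4 − 12.0) = 364 / 16.4 = 22.195 d.
Difference = |77.447 − 22.195| = 55.252 ≈ 55.3 days.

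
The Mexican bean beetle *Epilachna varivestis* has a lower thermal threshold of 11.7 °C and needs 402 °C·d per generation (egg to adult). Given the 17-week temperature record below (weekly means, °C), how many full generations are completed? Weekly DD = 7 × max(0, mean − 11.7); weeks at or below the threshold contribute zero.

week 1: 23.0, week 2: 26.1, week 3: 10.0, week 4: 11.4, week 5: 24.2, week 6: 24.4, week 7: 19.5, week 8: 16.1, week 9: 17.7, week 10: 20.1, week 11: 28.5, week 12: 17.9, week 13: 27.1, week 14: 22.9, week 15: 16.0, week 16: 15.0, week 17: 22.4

Weekly DD (7 × max(0, T̄ − 11.7)): 79.1, 100.8, 0.0, 0.0, 87.5, 88.9, 54.6, 30.8, 42.0, 58.8, 117.6, 43.4, 107.8, 78.4, 30.1, 23.1, 74.9.
Season total = 1017.8 DD.
Complete generations = ⌊1017.8 / 402⌋ = 2.

2 generations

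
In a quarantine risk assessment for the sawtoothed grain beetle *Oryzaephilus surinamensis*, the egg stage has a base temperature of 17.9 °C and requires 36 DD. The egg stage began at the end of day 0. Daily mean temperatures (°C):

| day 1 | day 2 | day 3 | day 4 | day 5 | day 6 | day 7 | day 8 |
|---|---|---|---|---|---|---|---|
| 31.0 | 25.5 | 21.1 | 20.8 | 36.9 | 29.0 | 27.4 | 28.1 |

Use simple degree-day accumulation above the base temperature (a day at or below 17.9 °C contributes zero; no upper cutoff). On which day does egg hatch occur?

Daily DD above 17.9 °C: 13.1, 7.6, 3.2, 2.9, 19.0, 11.1, 9.5, 10.2.
Cumulative: 13.1, 20.7, 23.9, 26.8, 45.8, 56.9, 66.4, 76.6.
The total first reaches 36 DD on day 5.

day 5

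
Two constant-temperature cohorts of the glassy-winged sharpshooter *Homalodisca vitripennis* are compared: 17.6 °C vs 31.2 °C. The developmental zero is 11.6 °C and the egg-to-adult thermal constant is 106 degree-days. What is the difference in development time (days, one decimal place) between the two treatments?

12.3 days

At 17.6 °C: 106 / (17.6 − 11.6) = 106 / 6.0 = 17.667 d.
At 31.2 °C: 106 / (31.2 − 11.6) = 106 / 19.6 = 5.408 d.
Difference = |17.667 − 5.408| = 12.259 ≈ 12.3 days.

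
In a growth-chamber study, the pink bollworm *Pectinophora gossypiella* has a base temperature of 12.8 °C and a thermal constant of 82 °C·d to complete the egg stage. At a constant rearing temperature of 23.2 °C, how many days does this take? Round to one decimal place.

7.9 days

Daily accumulation = 23.2 − 12.8 = 10.4 DD/day.
Duration = 82 / 10.4 = 7.885 ≈ 7.9 days.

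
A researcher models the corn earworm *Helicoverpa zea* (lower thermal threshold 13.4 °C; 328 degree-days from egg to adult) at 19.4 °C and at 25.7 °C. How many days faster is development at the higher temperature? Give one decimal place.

At 19.4 °C: 328 / (19.4 − 13.4) = 328 / 6.0 = 54.667 d.
At 25.7 °C: 328 / (25.7 − 13.4) = 328 / 12.3 = 26.667 d.
Difference = |54.667 − 26.667| = 28.000 ≈ 28.0 days.

28.0 days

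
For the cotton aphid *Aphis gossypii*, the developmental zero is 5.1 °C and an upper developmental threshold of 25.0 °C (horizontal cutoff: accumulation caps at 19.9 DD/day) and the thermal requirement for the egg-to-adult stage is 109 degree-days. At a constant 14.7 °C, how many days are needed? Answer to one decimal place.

Daily accumulation = 14.7 − 5.1 = 9.6 DD/day.
Duration = 109 / 9.6 = 11.354 ≈ 11.4 days.

11.4 days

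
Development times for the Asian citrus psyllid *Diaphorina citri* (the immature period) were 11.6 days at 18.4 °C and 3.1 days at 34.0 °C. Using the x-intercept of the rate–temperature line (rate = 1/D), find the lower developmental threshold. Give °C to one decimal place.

12.7 °C

Under the model K = D·(T − T_b), so D₁·(T₁ − T_b) = D₂·(T₂ − T_b).
11.6·(18.4 − T_b) = 3.1·(34.0 − T_b)
T_b = (11.6·18.4 − 3.1·34.0) / (11.6 − 3.1) = 108.04 / 8.5 = 12.711 °C ≈ 12.7 °C.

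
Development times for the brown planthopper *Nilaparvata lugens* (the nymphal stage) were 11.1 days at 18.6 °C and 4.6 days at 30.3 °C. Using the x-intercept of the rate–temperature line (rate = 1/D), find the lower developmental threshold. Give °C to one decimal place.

Under the model K = D·(T − T_b), so D₁·(T₁ − T_b) = D₂·(T₂ − T_b).
11.1·(18.6 − T_b) = 4.6·(30.3 − T_b)
T_b = (11.1·18.6 − 4.6·30.3) / (11.1 − 4.6) = 67.08 / 6.5 = 10.320 °C ≈ 10.3 °C.

10.3 °C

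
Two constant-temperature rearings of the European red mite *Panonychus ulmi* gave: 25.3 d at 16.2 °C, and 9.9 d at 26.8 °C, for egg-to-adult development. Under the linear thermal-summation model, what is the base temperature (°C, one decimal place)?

9.4 °C

Under the model K = D·(T − T_b), so D₁·(T₁ − T_b) = D₂·(T₂ − T_b).
25.3·(16.2 − T_b) = 9.9·(26.8 − T_b)
T_b = (25.3·16.2 − 9.9·26.8) / (25.3 − 9.9) = 144.54 / 15.4 = 9.386 °C ≈ 9.4 °C.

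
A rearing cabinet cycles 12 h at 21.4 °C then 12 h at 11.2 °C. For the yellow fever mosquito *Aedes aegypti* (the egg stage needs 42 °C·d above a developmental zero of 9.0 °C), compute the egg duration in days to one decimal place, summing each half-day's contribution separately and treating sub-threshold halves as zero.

5.8 days

Day half: max(0, 21.4 − 9.0) × 0.5 = 12.4 × 0.5 = 6.20 DD.
Night half: max(0, 11.2 − 9.0) × 0.5 = 2.2 × 0.5 = 1.10 DD.
Per 24 h: 7.30 DD/day.
Duration = 42 / 7.30 = 5.753 ≈ 5.8 days.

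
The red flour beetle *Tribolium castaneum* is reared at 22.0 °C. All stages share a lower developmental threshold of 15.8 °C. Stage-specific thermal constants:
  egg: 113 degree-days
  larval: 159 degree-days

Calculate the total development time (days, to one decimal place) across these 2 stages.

43.9 days

Daily accumulation at 22.0 °C = 22.0 − 15.8 = 6.2 DD/day.
Total K = 113 + 159 = 272 DD.
Total duration = 272 / 6.2 = 43.871 ≈ 43.9 days.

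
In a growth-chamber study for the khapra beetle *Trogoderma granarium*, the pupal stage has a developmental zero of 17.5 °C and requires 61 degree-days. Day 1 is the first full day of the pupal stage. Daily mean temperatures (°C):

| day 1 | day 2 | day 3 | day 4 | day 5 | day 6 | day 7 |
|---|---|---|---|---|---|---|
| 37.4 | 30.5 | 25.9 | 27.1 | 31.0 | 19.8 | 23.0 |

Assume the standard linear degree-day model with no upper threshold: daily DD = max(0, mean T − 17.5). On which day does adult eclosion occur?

Daily DD above 17.5 °C: 19.9, 13.0, 8.4, 9.6, 13.5, 2.3, 5.5.
Cumulative: 19.9, 32.9, 41.3, 50.9, 64.4, 66.7, 72.2.
The total first reaches 61 DD on day 5.

day 5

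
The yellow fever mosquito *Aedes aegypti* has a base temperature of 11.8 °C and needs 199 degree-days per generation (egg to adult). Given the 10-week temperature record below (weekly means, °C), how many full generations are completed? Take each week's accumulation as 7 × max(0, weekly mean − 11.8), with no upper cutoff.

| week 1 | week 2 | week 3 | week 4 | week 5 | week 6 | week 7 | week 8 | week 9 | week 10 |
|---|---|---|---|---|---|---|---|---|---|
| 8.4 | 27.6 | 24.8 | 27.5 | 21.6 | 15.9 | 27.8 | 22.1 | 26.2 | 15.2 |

Weekly DD (7 × max(0, T̄ − 11.8)): 0.0, 110.6, 91.0, 109.9, 68.6, 28.7, 112.0, 72.1, 100.8, 23.8.
Season total = 717.5 DD.
Complete generations = ⌊717.5 / 199⌋ = 3.

3 generations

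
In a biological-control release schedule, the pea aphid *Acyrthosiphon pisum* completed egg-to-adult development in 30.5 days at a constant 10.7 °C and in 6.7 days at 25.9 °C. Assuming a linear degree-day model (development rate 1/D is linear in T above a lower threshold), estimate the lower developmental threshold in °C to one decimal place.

6.4 °C

Under the model K = D·(T − T_b), so D₁·(T₁ − T_b) = D₂·(T₂ − T_b).
30.5·(10.7 − T_b) = 6.7·(25.9 − T_b)
T_b = (30.5·10.7 − 6.7·25.9) / (30.5 − 6.7) = 152.82 / 23.8 = 6.421 °C ≈ 6.4 °C.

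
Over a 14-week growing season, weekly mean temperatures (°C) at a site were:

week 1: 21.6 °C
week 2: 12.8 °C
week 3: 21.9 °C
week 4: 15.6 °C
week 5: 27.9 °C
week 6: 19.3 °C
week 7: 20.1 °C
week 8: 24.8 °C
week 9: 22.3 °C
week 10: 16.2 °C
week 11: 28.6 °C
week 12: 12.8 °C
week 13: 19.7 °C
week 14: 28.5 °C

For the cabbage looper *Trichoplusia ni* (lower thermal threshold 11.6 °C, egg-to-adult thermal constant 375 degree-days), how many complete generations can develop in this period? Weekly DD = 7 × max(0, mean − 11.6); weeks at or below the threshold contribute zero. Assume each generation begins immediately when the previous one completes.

Weekly DD (7 × max(0, T̄ − 11.6)): 70.0, 8.4, 72.1, 28.0, 114.1, 53.9, 59.5, 92.4, 74.9, 32.2, 119.0, 8.4, 56.7, 118.3.
Season total = 907.9 DD.
Complete generations = ⌊907.9 / 375⌋ = 2.

2 generations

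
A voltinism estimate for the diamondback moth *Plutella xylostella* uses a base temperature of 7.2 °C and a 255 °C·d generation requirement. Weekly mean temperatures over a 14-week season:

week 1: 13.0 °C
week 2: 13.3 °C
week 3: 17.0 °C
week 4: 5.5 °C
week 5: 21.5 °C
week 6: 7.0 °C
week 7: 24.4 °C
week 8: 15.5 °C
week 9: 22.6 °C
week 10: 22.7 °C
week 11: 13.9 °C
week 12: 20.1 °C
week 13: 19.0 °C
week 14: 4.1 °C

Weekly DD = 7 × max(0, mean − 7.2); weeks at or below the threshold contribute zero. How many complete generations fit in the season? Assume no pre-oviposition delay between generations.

Weekly DD (7 × max(0, T̄ − 7.2)): 40.6, 42.7, 68.6, 0.0, 100.1, 0.0, 120.4, 58.1, 107.8, 108.5, 46.9, 90.3, 82.6, 0.0.
Season total = 866.6 DD.
Complete generations = ⌊866.6 / 255⌋ = 3.

3 generations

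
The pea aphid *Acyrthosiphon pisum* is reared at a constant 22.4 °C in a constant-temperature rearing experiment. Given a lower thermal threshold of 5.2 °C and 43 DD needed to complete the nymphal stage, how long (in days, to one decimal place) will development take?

Daily accumulation = 22.4 − 5.2 = 17.2 DD/day.
Duration = 43 / 17.2 = 2.500 ≈ 2.5 days.

2.5 days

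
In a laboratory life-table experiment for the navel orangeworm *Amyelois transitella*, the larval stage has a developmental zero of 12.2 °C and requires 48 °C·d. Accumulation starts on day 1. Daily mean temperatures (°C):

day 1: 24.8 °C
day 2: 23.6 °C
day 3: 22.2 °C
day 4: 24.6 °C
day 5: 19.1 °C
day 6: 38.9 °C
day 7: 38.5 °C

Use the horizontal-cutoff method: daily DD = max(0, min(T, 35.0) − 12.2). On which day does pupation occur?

day 5

Daily DD above 12.2 °C (capped at 22.8): 12.6, 11.4, 10.0, 12.4, 6.9, 22.8, 22.8.
Cumulative: 12.6, 24.0, 34.0, 46.4, 53.3, 76.1, 98.9.
The total first reaches 48 DD on day 5.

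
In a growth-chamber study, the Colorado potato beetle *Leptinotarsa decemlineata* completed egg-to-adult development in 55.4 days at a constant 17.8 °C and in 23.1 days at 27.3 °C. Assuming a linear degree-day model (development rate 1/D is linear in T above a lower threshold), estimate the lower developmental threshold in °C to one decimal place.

Equal thermal constants: D₁(T₁ − T_b) = D₂(T₂ − T_b).
55.4·(17.8 − T_b) = 23.1·(27.3 − T_b)
T_b = (55.4·17.8 − 23.1·27.3) / (55.4 − 23.1) = 355.49 / 32.3 = 11.006 °C ≈ 11.0 °C.

11.0 °C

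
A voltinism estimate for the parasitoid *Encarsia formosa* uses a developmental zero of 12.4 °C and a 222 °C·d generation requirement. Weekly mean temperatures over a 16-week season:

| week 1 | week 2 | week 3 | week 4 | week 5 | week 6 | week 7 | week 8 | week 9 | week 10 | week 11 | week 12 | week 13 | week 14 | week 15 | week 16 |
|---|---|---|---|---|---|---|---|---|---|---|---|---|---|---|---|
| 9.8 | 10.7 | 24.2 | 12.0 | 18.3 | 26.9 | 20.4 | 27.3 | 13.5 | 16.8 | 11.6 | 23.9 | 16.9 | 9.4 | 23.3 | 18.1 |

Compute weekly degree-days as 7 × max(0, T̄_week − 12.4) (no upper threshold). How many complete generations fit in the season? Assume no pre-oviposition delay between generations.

2 generations

Weekly DD (7 × max(0, T̄ − 12.4)): 0.0, 0.0, 82.6, 0.0, 41.3, 101.5, 56.0, 104.3, 7.7, 30.8, 0.0, 80.5, 31.5, 0.0, 76.3, 39.9.
Season total = 652.4 DD.
Complete generations = ⌊652.4 / 222⌋ = 2.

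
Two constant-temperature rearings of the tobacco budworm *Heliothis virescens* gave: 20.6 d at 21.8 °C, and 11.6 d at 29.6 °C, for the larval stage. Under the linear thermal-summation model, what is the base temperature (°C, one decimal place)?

Under the model K = D·(T − T_b), so D₁·(T₁ − T_b) = D₂·(T₂ − T_b).
20.6·(21.8 − T_b) = 11.6·(29.6 − T_b)
T_b = (20.6·21.8 − 11.6·29.6) / (20.6 − 11.6) = 105.72 / 9.0 = 11.747 °C ≈ 11.7 °C.

11.7 °C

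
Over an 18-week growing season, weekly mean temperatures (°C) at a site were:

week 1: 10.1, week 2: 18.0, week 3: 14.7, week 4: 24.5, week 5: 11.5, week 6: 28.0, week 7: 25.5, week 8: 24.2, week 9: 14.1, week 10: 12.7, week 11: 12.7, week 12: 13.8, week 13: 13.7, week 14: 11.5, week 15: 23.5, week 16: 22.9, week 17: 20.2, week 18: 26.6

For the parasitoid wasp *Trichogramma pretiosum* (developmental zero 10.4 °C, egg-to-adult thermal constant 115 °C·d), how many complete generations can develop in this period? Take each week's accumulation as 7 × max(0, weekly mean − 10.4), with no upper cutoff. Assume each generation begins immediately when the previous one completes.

Weekly DD (7 × max(0, T̄ − 10.4)): 0.0, 53.2, 30.1, 98.7, 7.7, 123.2, 105.7, 96.6, 25.9, 16.1, 16.1, 23.8, 23.1, 7.7, 91.7, 87.5, 68.6, 113.4.
Season total = 989.1 DD.
Complete generations = ⌊989.1 / 115⌋ = 8.

8 generations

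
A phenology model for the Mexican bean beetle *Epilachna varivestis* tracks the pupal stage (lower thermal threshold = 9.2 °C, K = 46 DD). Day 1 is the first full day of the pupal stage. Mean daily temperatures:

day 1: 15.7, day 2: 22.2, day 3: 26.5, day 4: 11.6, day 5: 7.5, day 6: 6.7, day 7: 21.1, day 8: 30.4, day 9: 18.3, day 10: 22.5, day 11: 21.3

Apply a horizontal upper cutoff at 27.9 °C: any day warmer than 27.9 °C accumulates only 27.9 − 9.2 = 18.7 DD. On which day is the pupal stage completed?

Daily DD above 9.2 °C (capped at 18.7): 6.5, 13.0, 17.3, 2.4, 0.0, 0.0, 11.9, 18.7, 9.1, 13.3, 12.1.
Cumulative: 6.5, 19.5, 36.8, 39.2, 39.2, 39.2, 51.1, 69.8, 78.9, 92.2, 104.3.
The total first reaches 46 DD on day 7.

day 7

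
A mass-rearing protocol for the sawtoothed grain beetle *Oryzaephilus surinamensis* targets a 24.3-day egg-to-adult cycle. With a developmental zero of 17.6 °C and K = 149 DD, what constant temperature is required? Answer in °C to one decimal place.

Required daily accumulation = 149 / 24.3 = 6.132 DD/day.
T = T_base + 6.132 = 17.6 + 6.132 = 23.732 ≈ 23.7 °C.

23.7 °C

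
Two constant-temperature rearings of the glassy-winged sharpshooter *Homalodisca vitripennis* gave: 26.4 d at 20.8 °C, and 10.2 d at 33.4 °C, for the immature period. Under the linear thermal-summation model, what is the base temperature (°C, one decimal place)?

12.9 °C

Equal thermal constants: D₁(T₁ − T_b) = D₂(T₂ − T_b).
26.4·(20.8 − T_b) = 10.2·(33.4 − T_b)
T_b = (26.4·20.8 − 10.2·33.4) / (26.4 − 10.2) = 208.44 / 16.2 = 12.867 °C ≈ 12.9 °C.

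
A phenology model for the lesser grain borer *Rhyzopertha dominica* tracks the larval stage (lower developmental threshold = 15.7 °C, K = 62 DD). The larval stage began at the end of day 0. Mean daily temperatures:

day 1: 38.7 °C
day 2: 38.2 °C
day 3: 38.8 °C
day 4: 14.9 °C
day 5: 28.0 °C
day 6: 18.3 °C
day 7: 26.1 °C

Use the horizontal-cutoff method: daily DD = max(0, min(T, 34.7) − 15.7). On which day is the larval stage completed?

Daily DD above 15.7 °C (capped at 19.0): 19.0, 19.0, 19.0, 0.0, 12.3, 2.6, 10.4.
Cumulative: 19.0, 38.0, 57.0, 57.0, 69.3, 71.9, 82.3.
The total first reaches 62 DD on day 5.

day 5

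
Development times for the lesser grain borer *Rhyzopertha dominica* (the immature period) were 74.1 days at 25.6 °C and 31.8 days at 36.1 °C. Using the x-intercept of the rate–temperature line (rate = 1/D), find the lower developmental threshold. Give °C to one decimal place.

17.7 °C

Under the model K = D·(T − T_b), so D₁·(T₁ − T_b) = D₂·(T₂ − T_b).
74.1·(25.6 − T_b) = 31.8·(36.1 − T_b)
T_b = (74.1·25.6 − 31.8·36.1) / (74.1 − 31.8) = 748.98 / 42.3 = 17.706 °C ≈ 17.7 °C.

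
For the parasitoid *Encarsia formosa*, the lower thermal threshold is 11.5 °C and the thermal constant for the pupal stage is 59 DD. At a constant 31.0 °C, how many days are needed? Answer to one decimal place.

3.0 days

Daily accumulation = 31.0 − 11.5 = 19.5 DD/day.
Duration = 59 / 19.5 = 3.026 ≈ 3.0 days.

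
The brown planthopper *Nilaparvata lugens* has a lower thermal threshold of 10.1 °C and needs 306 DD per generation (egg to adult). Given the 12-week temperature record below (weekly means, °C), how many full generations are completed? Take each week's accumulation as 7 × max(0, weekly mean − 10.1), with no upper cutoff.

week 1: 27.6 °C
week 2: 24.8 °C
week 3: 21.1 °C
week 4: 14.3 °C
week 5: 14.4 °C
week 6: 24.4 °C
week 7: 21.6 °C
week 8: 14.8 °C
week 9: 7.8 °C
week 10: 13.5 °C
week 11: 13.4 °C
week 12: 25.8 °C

Weekly DD (7 × max(0, T̄ − 10.1)): 122.5, 102.9, 77.0, 29.4, 30.1, 100.1, 80.5, 32.9, 0.0, 23.8, 23.1, 109.9.
Season total = 732.2 DD.
Complete generations = ⌊732.2 / 306⌋ = 2.

2 generations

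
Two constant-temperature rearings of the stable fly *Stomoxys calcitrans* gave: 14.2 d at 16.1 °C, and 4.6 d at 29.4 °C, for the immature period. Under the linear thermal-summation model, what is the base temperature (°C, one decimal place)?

9.7 °C

Equal thermal constants: D₁(T₁ − T_b) = D₂(T₂ − T_b).
14.2·(16.1 − T_b) = 4.6·(29.4 − T_b)
T_b = (14.2·16.1 − 4.6·29.4) / (14.2 − 4.6) = 93.38 / 9.6 = 9.727 °C ≈ 9.7 °C.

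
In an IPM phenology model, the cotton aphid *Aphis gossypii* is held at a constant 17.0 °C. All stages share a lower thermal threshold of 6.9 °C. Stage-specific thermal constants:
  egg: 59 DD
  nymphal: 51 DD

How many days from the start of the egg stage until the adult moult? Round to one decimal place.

Daily accumulation at 17.0 °C = 17.0 − 6.9 = 10.1 DD/day.
Total K = 59 + 51 = 110 DD.
Total duration = 110 / 10.1 = 10.891 ≈ 10.9 days.

10.9 days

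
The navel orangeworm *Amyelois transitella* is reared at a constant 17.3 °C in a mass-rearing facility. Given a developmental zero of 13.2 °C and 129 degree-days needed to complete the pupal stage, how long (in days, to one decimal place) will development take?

31.5 days

Daily accumulation = 17.3 − 13.2 = 4.1 DD/day.
Duration = 129 / 4.1 = 31.463 ≈ 31.5 days.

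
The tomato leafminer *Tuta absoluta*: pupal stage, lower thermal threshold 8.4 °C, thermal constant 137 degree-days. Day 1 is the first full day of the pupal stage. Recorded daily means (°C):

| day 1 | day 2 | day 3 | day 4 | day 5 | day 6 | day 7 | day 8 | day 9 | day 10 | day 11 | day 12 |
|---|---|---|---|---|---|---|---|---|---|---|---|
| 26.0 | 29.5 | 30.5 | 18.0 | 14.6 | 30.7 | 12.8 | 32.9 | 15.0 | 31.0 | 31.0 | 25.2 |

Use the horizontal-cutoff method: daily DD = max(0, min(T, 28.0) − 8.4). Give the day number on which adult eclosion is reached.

Daily DD above 8.4 °C (capped at 19.6): 17.6, 19.6, 19.6, 9.6, 6.2, 19.6, 4.4, 19.6, 6.6, 19.6, 19.6, 16.8.
Cumulative: 17.6, 37.2, 56.8, 66.4, 72.6, 92.2, 96.6, 116.2, 122.8, 142.4, 162.0, 178.8.
The total first reaches 137 DD on day 10.

day 10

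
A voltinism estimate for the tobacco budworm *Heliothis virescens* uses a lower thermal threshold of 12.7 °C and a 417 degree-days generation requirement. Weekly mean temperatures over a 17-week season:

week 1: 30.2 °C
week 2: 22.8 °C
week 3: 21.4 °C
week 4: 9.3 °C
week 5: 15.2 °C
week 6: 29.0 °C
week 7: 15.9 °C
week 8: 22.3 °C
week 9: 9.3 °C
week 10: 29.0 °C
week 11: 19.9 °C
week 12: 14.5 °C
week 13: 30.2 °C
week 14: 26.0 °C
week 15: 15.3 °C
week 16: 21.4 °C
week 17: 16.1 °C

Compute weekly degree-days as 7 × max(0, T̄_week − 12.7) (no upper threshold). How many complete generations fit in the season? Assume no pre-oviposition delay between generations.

Weekly DD (7 × max(0, T̄ − 12.7)): 122.5, 70.7, 60.9, 0.0, 17.5, 114.1, 22.4, 67.2, 0.0, 114.1, 50.4, 12.6, 122.5, 93.1, 18.2, 60.9, 23.8.
Season total = 970.9 DD.
Complete generations = ⌊970.9 / 417⌋ = 2.

2 generations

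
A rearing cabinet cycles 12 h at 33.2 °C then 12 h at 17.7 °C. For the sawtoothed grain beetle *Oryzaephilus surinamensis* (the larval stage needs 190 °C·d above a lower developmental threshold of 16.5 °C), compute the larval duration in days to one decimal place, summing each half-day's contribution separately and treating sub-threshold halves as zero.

21.2 days

Day half: max(0, 33.2 − 16.5) × 0.5 = 16.7 × 0.5 = 8.35 DD.
Night half: max(0, 17.7 − 16.5) × 0.5 = 1.2 × 0.5 = 0.60 DD.
Per 24 h: 8.95 DD/day.
Duration = 190 / 8.95 = 21.229 ≈ 21.2 days.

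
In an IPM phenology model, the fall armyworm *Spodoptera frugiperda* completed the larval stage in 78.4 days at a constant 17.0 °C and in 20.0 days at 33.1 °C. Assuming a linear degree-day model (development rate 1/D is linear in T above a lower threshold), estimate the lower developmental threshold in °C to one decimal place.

11.5 °C

Equal thermal constants: D₁(T₁ − T_b) = D₂(T₂ − T_b).
78.4·(17.0 − T_b) = 20.0·(33.1 − T_b)
T_b = (78.4·17.0 − 20.0·33.1) / (78.4 − 20.0) = 670.80 / 58.4 = 11.486 °C ≈ 11.5 °C.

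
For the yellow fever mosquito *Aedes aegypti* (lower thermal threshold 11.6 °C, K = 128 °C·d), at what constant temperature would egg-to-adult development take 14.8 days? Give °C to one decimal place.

20.2 °C

Required daily accumulation = 128 / 14.8 = 8.649 DD/day.
T = T_base + 8.649 = 11.6 + 8.649 = 20.249 ≈ 20.2 °C.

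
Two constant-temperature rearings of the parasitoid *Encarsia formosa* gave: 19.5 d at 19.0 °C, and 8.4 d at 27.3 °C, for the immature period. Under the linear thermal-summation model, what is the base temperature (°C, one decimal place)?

12.7 °C

Equal thermal constants: D₁(T₁ − T_b) = D₂(T₂ − T_b).
19.5·(19.0 − T_b) = 8.4·(27.3 − T_b)
T_b = (19.5·19.0 − 8.4·27.3) / (19.5 − 8.4) = 141.18 / 11.1 = 12.719 °C ≈ 12.7 °C.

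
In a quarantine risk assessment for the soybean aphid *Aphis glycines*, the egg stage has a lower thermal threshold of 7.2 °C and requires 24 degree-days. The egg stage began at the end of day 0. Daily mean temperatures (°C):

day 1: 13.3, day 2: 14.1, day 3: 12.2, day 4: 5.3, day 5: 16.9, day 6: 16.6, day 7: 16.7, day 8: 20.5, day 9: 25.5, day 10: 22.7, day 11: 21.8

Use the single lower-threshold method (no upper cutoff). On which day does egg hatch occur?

Daily DD above 7.2 °C: 6.1, 6.9, 5.0, 0.0, 9.7, 9.4, 9.5, 13.3, 18.3, 15.5, 14.6.
Cumulative: 6.1, 13.0, 18.0, 18.0, 27.7, 37.1, 46.6, 59.9, 78.2, 93.7, 108.3.
The total first reaches 24 DD on day 5.

day 5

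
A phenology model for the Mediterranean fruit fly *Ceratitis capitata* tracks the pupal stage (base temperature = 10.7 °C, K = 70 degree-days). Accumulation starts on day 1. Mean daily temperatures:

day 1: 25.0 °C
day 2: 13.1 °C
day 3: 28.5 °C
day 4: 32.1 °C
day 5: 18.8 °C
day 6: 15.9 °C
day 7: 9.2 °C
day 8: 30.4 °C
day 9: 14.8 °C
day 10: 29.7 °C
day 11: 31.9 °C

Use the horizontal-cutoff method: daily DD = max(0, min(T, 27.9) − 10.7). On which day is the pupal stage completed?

day 8

Daily DD above 10.7 °C (capped at 17.2): 14.3, 2.4, 17.2, 17.2, 8.1, 5.2, 0.0, 17.2, 4.1, 17.2, 17.2.
Cumulative: 14.3, 16.7, 33.9, 51.1, 59.2, 64.4, 64.4, 81.6, 85.7, 102.9, 120.1.
The total first reaches 70 DD on day 8.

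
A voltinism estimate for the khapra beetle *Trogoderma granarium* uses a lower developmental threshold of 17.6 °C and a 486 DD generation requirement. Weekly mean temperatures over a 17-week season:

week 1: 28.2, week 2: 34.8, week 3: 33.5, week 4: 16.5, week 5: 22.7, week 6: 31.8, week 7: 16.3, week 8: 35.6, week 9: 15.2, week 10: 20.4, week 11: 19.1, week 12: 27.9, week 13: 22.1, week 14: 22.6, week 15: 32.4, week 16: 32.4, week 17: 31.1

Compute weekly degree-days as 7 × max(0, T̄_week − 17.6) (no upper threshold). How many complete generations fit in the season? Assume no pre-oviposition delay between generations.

2 generations

Weekly DD (7 × max(0, T̄ − 17.6)): 74.2, 120.4, 111.3, 0.0, 35.7, 99.4, 0.0, 126.0, 0.0, 19.6, 10.5, 72.1, 31.5, 35.0, 103.6, 103.6, 94.5.
Season total = 1037.4 DD.
Complete generations = ⌊1037.4 / 486⌋ = 2.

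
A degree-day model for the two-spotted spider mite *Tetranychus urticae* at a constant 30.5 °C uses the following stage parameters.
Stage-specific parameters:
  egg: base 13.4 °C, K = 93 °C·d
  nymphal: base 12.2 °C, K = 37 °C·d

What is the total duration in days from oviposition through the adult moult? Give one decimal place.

7.5 days

egg: 93 / (30.5 − 13.4) = 93 / 17.1 = 5.439 d.
nymphal: 37 / (30.5 − 12.2) = 37 / 18.3 = 2.022 d.
Sum = 7.460 ≈ 7.5 days.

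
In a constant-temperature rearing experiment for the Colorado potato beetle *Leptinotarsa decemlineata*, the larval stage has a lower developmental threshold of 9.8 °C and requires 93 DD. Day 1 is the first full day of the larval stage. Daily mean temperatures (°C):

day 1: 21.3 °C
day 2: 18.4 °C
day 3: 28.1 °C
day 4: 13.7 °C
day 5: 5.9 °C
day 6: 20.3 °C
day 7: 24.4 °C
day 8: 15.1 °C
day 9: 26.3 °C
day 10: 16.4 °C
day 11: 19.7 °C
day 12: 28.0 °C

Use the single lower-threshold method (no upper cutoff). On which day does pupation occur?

Daily DD above 9.8 °C: 11.5, 8.6, 18.3, 3.9, 0.0, 10.5, 14.6, 5.3, 16.5, 6.6, 9.9, 18.2.
Cumulative: 11.5, 20.1, 38.4, 42.3, 42.3, 52.8, 67.4, 72.7, 89.2, 95.8, 105.7, 123.9.
The total first reaches 93 DD on day 10.

day 10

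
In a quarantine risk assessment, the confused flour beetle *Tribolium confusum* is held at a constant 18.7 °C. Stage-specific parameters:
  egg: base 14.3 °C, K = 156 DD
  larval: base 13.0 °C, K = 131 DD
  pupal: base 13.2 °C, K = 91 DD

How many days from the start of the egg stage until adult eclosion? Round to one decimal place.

75.0 days

egg: 156 / (18.7 − 14.3) = 156 / 4.4 = 35.455 d.
larval: 131 / (18.7 − 13.0) = 131 / 5.7 = 22.982 d.
pupal: 91 / (18.7 − 13.2) = 91 / 5.5 = 16.545 d.
Sum = 74.982 ≈ 75.0 days.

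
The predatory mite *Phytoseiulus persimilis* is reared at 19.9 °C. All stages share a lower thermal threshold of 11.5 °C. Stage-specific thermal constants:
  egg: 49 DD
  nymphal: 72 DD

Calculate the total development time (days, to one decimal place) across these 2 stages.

14.4 days

Daily accumulation at 19.9 °C = 19.9 − 11.5 = 8.4 DD/day.
Total K = 49 + 72 = 121 DD.
Total duration = 121 / 8.4 = 14.405 ≈ 14.4 days.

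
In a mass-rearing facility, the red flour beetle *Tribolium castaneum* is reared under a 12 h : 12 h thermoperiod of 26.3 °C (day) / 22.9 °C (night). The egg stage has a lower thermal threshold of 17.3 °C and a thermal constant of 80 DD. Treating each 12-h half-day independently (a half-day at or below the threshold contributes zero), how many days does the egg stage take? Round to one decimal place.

Day half: max(0, 26.3 − 17.3) × 0.5 = 9.0 × 0.5 = 4.50 DD.
Night half: max(0, 22.9 − 17.3) × 0.5 = 5.6 × 0.5 = 2.80 DD.
Per 24 h: 7.30 DD/day.
Duration = 80 / 7.30 = 10.959 ≈ 11.0 days.

11.0 days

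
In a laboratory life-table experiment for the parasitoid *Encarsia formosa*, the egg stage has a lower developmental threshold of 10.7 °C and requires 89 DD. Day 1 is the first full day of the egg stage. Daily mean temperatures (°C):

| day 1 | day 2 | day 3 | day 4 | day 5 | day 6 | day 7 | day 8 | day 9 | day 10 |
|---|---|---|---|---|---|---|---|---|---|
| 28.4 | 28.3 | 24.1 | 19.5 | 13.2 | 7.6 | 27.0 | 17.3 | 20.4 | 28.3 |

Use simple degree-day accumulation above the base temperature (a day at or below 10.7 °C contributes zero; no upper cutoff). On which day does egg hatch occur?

Daily DD above 10.7 °C: 17.7, 17.6, 13.4, 8.8, 2.5, 0.0, 16.3, 6.6, 9.7, 17.6.
Cumulative: 17.7, 35.3, 48.7, 57.5, 60.0, 60.0, 76.3, 82.9, 92.6, 110.2.
The total first reaches 89 DD on day 9.

day 9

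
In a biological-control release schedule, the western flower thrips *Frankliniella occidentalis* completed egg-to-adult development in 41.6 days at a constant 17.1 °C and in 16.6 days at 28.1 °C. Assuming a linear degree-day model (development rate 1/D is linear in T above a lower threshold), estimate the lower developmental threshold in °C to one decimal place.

9.8 °C

Equal thermal constants: D₁(T₁ − T_b) = D₂(T₂ − T_b).
41.6·(17.1 − T_b) = 16.6·(28.1 − T_b)
T_b = (41.6·17.1 − 16.6·28.1) / (41.6 − 16.6) = 244.90 / 25.0 = 9.796 °C ≈ 9.8 °C.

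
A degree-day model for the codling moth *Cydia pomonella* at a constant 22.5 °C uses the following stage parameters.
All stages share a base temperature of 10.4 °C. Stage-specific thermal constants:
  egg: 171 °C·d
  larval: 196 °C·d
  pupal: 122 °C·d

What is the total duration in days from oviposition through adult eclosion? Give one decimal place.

40.4 days

Daily accumulation at 22.5 °C = 22.5 − 10.4 = 12.1 DD/day.
Total K = 171 + 196 + 122 = 489 DD.
Total duration = 489 / 12.1 = 40.413 ≈ 40.4 days.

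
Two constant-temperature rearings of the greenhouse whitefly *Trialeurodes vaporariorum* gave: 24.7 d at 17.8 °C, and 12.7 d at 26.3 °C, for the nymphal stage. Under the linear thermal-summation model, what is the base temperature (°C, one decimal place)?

Under the model K = D·(T − T_b), so D₁·(T₁ − T_b) = D₂·(T₂ − T_b).
24.7·(17.8 − T_b) = 12.7·(26.3 − T_b)
T_b = (24.7·17.8 − 12.7·26.3) / (24.7 − 12.7) = 105.65 / 12.0 = 8.804 °C ≈ 8.8 °C.

8.8 °C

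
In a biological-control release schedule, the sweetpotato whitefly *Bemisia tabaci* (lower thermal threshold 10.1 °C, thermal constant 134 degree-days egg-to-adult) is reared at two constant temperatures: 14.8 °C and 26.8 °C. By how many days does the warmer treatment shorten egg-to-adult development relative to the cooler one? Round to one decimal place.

At 14.8 °C: 134 / (14.8 − 10.1) = 134 / 4.7 = 28.511 d.
At 26.8 °C: 134 / (26.8 − 10.1) = 134 / 16.7 = 8.024 d.
Difference = |28.511 − 8.024| = 20.487 ≈ 20.5 days.

20.5 days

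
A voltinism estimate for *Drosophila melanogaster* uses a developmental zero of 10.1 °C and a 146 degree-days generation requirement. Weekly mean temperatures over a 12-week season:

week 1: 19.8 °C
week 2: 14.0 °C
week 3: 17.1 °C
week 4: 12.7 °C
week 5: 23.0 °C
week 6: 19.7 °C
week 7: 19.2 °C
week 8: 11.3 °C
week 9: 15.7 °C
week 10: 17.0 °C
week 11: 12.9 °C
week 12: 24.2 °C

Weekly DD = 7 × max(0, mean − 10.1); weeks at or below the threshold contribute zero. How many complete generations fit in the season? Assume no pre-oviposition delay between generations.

4 generations

Weekly DD (7 × max(0, T̄ − 10.1)): 67.9, 27.3, 49.0, 18.2, 90.3, 67.2, 63.7, 8.4, 39.2, 48.3, 19.6, 98.7.
Season total = 597.8 DD.
Complete generations = ⌊597.8 / 146⌋ = 4.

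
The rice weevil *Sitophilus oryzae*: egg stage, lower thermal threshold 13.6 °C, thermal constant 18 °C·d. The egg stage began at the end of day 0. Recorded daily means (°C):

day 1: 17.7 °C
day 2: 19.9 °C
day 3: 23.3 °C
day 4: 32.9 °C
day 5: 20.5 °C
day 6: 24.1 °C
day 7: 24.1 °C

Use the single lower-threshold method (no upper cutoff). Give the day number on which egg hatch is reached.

Daily DD above 13.6 °C: 4.1, 6.3, 9.7, 19.3, 6.9, 10.5, 10.5.
Cumulative: 4.1, 10.4, 20.1, 39.4, 46.3, 56.8, 67.3.
The total first reaches 18 DD on day 3.

day 3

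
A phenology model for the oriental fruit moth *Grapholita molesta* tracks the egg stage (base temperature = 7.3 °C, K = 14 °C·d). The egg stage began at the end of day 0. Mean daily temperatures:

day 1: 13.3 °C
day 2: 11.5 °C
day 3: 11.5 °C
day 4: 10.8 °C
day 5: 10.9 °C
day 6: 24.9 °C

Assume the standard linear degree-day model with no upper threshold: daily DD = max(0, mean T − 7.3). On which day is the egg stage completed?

day 3

Daily DD above 7.3 °C: 6.0, 4.2, 4.2, 3.5, 3.6, 17.6.
Cumulative: 6.0, 10.2, 14.4, 17.9, 21.5, 39.1.
The total first reaches 14 DD on day 3.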